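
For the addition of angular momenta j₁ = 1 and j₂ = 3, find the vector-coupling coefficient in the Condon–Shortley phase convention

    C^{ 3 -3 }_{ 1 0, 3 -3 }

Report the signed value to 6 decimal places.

+0.866025

j₁+j₂−J=1  J+j₁−j₂=1  J−j₁+j₂=5  j₁+j₂+J+1=8
(j₁±m₁, j₂±m₂, J±M) = (1,1,0,6,0,6)
P² = 10800
sum k=0..0:
  [0] +1/120 = 1/120
S = 1/120
C² = P²·S² = 3/4 ; C = +0.866025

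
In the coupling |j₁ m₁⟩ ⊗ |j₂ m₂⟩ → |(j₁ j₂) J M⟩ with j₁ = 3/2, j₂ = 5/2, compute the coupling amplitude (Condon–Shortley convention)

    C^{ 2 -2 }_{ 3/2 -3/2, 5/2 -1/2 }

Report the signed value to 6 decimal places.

triangle: 2!×1!×3!/7! = 12/5040
(j±m)!: 0!×3!×2!×3!×0!×4! = 1728
prefactor² = (2J+1)×Δ×N² = 144/7
  k=2: +1/(2!×0!×1!×0!×0!×3!) = 1/12
Σ = 1/12  ⇒  CG² = 144/7×1/12² = 1/7
CG = +√(1/7) = +0.377964

+0.377964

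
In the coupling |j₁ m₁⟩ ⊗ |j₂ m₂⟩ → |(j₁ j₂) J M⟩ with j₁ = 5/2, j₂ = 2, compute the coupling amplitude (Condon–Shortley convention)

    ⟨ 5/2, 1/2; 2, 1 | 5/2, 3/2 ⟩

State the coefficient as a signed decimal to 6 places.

√[6·2!3!2!/8! · 3!2!3!1!4!1!] = √(216/35)
  +(−1)^1/∏(1,1,1,2,2,0)! = -1/4  (running -1/4)
  +(−1)^2/∏(2,0,0,1,3,1)! = 1/12  (running -1/6)
⟨..|..⟩ = √(216/35)·(-1/6) = -0.414039

−√(6/35) = -0.414039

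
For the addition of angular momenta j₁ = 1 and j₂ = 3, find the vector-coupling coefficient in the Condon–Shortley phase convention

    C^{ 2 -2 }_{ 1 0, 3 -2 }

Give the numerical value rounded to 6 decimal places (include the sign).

√[5·2!0!4!/7! · 1!1!1!5!0!4!] = √(960/7)
  +(−1)^1/∏(1,1,0,0,0,4)! = -1/24  (running -1/24)
⟨..|..⟩ = √(960/7)·(-1/24) = -0.487950

-0.487950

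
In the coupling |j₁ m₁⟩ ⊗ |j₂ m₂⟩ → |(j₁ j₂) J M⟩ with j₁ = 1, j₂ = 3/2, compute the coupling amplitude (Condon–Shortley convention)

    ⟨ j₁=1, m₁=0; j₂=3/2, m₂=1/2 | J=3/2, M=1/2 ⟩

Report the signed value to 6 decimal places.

√[4·1!1!2!/5! · 1!1!2!1!2!1!] = √(4/15)
  +(−1)^0/∏(0,1,1,2,0,0)! = 1/2  (running 1/2)
  +(−1)^1/∏(1,0,0,1,1,1)! = -1  (running -1/2)
⟨..|..⟩ = √(4/15)·(-1/2) = -0.258199

−√(1/15) ≈ -0.258199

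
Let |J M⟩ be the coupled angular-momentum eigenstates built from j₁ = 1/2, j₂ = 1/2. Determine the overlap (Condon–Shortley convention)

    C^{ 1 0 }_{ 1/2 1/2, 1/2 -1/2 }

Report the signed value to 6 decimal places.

+0.707107  (= +√(1/2))

√[3·0!1!1!/3! · 1!0!0!1!1!1!] = √(1/2)
  +(−1)^0/∏(0,0,0,0,1,1)! = 1  (running 1)
⟨..|..⟩ = √(1/2)·(1) = +0.707107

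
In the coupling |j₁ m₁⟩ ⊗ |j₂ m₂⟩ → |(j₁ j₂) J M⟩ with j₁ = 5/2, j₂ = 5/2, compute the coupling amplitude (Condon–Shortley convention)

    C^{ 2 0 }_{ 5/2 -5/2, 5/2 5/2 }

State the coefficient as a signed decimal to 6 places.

−√(25/84) = -0.545545

√[5·3!2!2!/8! · 0!5!5!0!2!2!] = √(1200/7)
  +(−1)^3/∏(3,0,2,2,0,0)! = -1/24  (running -1/24)
⟨..|..⟩ = √(1200/7)·(-1/24) = -0.545545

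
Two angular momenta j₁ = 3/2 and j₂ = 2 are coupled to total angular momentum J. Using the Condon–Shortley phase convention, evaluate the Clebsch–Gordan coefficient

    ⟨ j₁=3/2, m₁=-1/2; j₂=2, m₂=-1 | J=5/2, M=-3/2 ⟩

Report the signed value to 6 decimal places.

+√(1/35) = +0.169031

j₁+j₂−J=1  J+j₁−j₂=2  J−j₁+j₂=3  j₁+j₂+J+1=7
(j₁±m₁, j₂±m₂, J±M) = (1,2,1,3,1,4)
P² = 144/35
sum k=0..1:
  [0] +1/4 = 1/4
  [1] −1/6 = -1/6
S = 1/12
C² = P²·S² = 1/35 ; C = +0.169031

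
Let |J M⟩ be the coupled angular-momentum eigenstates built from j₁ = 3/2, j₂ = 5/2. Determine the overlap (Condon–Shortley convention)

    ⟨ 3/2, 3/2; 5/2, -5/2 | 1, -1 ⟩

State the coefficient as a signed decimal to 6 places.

+0.707107  (= +√(1/2))

triangle: 3!×0!×2!/6! = 12/720
(j±m)!: 3!×0!×0!×5!×0!×2! = 1440
prefactor² = (2J+1)×Δ×N² = 72
  k=0: +1/(0!×3!×0!×0!×0!×2!) = 1/12
Σ = 1/12  ⇒  CG² = 72×1/12² = 1/2
CG = +√(1/2) = +0.707107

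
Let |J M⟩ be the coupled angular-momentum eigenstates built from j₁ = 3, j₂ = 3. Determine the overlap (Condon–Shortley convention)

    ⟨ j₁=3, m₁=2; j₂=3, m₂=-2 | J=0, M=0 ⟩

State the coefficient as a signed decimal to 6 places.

-0.377964  (= −√(1/7))

√[1·6!0!0!/7! · 5!1!1!5!0!0!] = √(14400/7)
  +(−1)^1/∏(1,5,0,0,0,0)! = -1/120  (running -1/120)
⟨..|..⟩ = √(14400/7)·(-1/120) = -0.377964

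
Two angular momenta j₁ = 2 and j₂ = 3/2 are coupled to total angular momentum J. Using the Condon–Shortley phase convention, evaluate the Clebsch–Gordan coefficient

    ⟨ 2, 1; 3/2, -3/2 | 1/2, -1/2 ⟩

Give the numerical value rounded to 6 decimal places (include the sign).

triangle: 3!*1!*0!/5! = 6/120
(j±m)!: 3!*1!*0!*3!*0!*1! = 36
prefactor² = (2J+1)*Δ*N² = 18/5
  k=0: +1/(0!*3!*1!*0!*0!*0!) = 1/6
Σ = 1/6  ⇒  CG² = 18/5*1/6² = 1/10
CG = +√(1/10) = +0.316228

+0.316228  (= +√(1/10))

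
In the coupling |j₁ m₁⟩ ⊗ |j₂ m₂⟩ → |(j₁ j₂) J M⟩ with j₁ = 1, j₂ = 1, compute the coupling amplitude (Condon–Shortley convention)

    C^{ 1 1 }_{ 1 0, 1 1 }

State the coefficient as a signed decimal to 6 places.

-0.707107  (= −√(1/2))

triangle: 1!·1!·1!/4! = 1/24
(j±m)!: 1!·1!·2!·0!·2!·0! = 4
prefactor² = (2J+1)·Δ·N² = 1/2
  k=1: −1/(1!·0!·0!·1!·1!·0!) = -1
Σ = -1  ⇒  CG² = 1/2·(-1)² = 1/2
CG = −√(1/2) = -0.707107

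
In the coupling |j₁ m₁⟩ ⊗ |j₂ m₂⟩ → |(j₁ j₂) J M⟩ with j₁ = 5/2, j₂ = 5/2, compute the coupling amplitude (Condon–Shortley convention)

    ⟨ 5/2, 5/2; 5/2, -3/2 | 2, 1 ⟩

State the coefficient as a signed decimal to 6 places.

+0.597614  (= +√(5/14))

√[5·3!2!2!/8! · 5!0!1!4!3!1!] = √(360/7)
  +(−1)^0/∏(0,3,0,1,2,1)! = 1/12  (running 1/12)
⟨..|..⟩ = √(360/7)·(1/12) = +0.597614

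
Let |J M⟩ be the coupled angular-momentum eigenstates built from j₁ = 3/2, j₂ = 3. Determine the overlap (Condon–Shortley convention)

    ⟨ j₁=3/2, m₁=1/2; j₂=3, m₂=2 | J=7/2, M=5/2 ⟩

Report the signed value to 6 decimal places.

-0.377964

triangle: 1!·2!·5!/9! = 240/362880
(j±m)!: 2!·1!·5!·1!·6!·1! = 172800
prefactor² = (2J+1)·Δ·N² = 6400/7
  k=0: +1/(0!·1!·1!·5!·1!·0!) = 1/120
  k=1: −1/(1!·0!·0!·4!·2!·1!) = -1/48
Σ = -1/80  ⇒  CG² = 6400/7·(-1/80)² = 1/7
CG = −√(1/7) = -0.377964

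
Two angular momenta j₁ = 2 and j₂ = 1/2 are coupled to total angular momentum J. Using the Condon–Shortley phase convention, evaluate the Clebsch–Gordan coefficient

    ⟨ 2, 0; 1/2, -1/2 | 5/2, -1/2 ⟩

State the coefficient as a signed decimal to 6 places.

√[6·0!4!1!/6! · 2!2!0!1!2!3!] = √(48/5)
  +(−1)^0/∏(0,0,2,0,2,1)! = 1/4  (running 1/4)
⟨..|..⟩ = √(48/5)·(1/4) = +0.774597

+0.774597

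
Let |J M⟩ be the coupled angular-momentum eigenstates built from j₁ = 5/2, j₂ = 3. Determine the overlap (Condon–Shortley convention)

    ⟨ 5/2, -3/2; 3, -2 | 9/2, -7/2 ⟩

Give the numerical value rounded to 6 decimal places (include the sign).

triangle: 1!×4!×5!/11! = 2880/39916800
(j±m)!: 1!×4!×1!×5!×1!×8! = 116121600
prefactor² = (2J+1)×Δ×N² = 921600/11
  k=0: +1/(0!×1!×4!×1!×0!×4!) = 1/576
  k=1: −1/(1!×0!×3!×0!×1!×5!) = -1/720
Σ = 1/2880  ⇒  CG² = 921600/11×1/2880² = 1/99
CG = +√(1/99) = +0.100504

+0.100504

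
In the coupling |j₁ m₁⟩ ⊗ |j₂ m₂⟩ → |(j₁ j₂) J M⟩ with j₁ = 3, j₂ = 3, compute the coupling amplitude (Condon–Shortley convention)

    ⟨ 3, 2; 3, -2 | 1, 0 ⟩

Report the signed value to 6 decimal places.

−√(1/7) = -0.377964

j₁+j₂−J=5  J+j₁−j₂=1  J−j₁+j₂=1  j₁+j₂+J+1=8
(j₁±m₁, j₂±m₂, J±M) = (5,1,1,5,1,1)
P² = 900/7
sum k=0..1:
  [0] +1/120 = 1/120
  [1] −1/24 = -1/24
S = -1/30
C² = P²·S² = 1/7 ; C = -0.377964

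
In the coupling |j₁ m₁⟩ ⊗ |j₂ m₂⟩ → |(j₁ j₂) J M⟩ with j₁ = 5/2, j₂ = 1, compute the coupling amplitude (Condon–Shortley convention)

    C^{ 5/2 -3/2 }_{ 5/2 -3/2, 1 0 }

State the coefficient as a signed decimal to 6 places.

√[6·1!4!1!/7! · 1!4!1!1!1!4!] = √(576/35)
  +(−1)^0/∏(0,1,4,1,0,0)! = 1/24  (running 1/24)
  +(−1)^1/∏(1,0,3,0,1,1)! = -1/6  (running -1/8)
⟨..|..⟩ = √(576/35)·(-1/8) = -0.507093

-0.507093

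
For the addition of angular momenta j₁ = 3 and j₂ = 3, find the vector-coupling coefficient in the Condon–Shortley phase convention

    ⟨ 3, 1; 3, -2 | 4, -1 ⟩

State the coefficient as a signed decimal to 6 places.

+√(16/77) = +0.455842

j₁+j₂−J=2  J+j₁−j₂=4  J−j₁+j₂=4  j₁+j₂+J+1=11
(j₁±m₁, j₂±m₂, J±M) = (4,2,1,5,3,5)
P² = 82944/77
sum k=0..1:
  [0] +1/48 = 1/48
  [1] −1/144 = -1/144
S = 1/72
C² = P²·S² = 16/77 ; C = +0.455842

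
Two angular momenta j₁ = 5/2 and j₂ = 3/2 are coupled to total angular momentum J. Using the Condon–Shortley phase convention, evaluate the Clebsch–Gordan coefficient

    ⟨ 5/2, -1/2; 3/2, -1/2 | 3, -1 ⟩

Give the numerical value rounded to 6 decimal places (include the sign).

+√(1/60) ≈ +0.129099

triangle: 1!·4!·2!/8! = 48/40320
(j±m)!: 2!·3!·1!·2!·2!·4! = 1152
prefactor² = (2J+1)·Δ·N² = 48/5
  k=0: +1/(0!·1!·3!·1!·1!·1!) = 1/6
  k=1: −1/(1!·0!·2!·0!·2!·2!) = -1/8
Σ = 1/24  ⇒  CG² = 48/5·1/24² = 1/60
CG = +√(1/60) = +0.129099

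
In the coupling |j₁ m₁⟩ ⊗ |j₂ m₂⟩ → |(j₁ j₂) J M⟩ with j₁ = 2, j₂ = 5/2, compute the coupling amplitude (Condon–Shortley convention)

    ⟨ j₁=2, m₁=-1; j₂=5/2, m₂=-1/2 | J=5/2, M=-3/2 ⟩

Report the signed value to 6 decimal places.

triangle: 2!*2!*3!/8! = 24/40320
(j±m)!: 1!*3!*2!*3!*1!*4! = 1728
prefactor² = (2J+1)*Δ*N² = 216/35
  k=1: −1/(1!*1!*2!*1!*0!*2!) = -1/4
  k=2: +1/(2!*0!*1!*0!*1!*3!) = 1/12
Σ = -1/6  ⇒  CG² = 216/35*(-1/6)² = 6/35
CG = −√(6/35) = -0.414039

−√(6/35) = -0.414039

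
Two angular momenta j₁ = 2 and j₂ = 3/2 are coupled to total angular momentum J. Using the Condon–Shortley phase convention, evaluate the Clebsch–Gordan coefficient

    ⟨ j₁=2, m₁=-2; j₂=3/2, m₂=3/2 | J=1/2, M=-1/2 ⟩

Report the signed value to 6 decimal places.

-0.632456

triangle: 3!*1!*0!/5! = 6/120
(j±m)!: 0!*4!*3!*0!*0!*1! = 144
prefactor² = (2J+1)*Δ*N² = 72/5
  k=3: −1/(3!*0!*1!*0!*0!*0!) = -1/6
Σ = -1/6  ⇒  CG² = 72/5*(-1/6)² = 2/5
CG = −√(2/5) = -0.632456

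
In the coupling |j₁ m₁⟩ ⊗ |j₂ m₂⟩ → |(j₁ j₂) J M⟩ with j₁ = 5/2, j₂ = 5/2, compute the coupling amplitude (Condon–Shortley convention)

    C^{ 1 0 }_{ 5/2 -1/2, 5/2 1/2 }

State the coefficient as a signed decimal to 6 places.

+0.119523  (= +√(1/70))

triangle: 4!*1!*1!/7! = 24/5040
(j±m)!: 2!*3!*3!*2!*1!*1! = 144
prefactor² = (2J+1)*Δ*N² = 72/35
  k=2: +1/(2!*2!*1!*1!*0!*0!) = 1/4
  k=3: −1/(3!*1!*0!*0!*1!*1!) = -1/6
Σ = 1/12  ⇒  CG² = 72/35*1/12² = 1/70
CG = +√(1/70) = +0.119523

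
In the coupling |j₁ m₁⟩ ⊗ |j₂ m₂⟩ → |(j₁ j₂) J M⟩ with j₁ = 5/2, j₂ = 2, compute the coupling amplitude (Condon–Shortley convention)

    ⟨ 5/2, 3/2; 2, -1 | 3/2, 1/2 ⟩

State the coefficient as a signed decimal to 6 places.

-0.138013

√[4·3!2!1!/7! · 4!1!1!3!2!1!] = √(96/35)
  +(−1)^0/∏(0,3,1,1,1,0)! = 1/6  (running 1/6)
  +(−1)^1/∏(1,2,0,0,2,1)! = -1/4  (running -1/12)
⟨..|..⟩ = √(96/35)·(-1/12) = -0.138013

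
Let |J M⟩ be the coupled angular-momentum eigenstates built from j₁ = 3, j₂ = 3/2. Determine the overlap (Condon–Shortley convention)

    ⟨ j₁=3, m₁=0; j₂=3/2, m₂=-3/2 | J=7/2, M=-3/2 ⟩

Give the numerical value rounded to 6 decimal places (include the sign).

j₁+j₂−J=1  J+j₁−j₂=5  J−j₁+j₂=2  j₁+j₂+J+1=9
(j₁±m₁, j₂±m₂, J±M) = (3,3,0,3,2,5)
P² = 1920/7
sum k=0..0:
  [0] +1/24 = 1/24
S = 1/24
C² = P²·S² = 10/21 ; C = +0.690066

+0.690066  (= +√(10/21))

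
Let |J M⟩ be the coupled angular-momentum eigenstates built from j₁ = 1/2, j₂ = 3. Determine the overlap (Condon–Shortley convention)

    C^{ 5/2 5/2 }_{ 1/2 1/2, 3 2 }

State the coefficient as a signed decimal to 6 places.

+√(1/7) ≈ +0.377964

j₁+j₂−J=1  J+j₁−j₂=0  J−j₁+j₂=5  j₁+j₂+J+1=7
(j₁±m₁, j₂±m₂, J±M) = (1,0,5,1,5,0)
P² = 14400/7
sum k=0..0:
  [0] +1/120 = 1/120
S = 1/120
C² = P²·S² = 1/7 ; C = +0.377964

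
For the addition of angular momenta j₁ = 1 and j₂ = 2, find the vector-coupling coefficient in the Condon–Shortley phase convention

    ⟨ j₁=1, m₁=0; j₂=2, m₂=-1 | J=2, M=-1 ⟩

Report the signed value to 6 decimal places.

triangle: 1!·1!·3!/6! = 6/720
(j±m)!: 1!·1!·1!·3!·1!·3! = 36
prefactor² = (2J+1)·Δ·N² = 3/2
  k=0: +1/(0!·1!·1!·1!·0!·2!) = 1/2
  k=1: −1/(1!·0!·0!·0!·1!·3!) = -1/6
Σ = 1/3  ⇒  CG² = 3/2·1/3² = 1/6
CG = +√(1/6) = +0.408248

+√(1/6) = +0.408248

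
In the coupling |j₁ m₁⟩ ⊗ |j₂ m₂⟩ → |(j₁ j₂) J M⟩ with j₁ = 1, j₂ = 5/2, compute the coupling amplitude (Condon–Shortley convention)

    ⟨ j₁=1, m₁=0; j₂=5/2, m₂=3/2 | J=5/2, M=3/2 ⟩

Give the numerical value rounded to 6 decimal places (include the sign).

−√(9/35) ≈ -0.507093

triangle: 1!×1!×4!/7! = 24/5040
(j±m)!: 1!×1!×4!×1!×4!×1! = 576
prefactor² = (2J+1)×Δ×N² = 576/35
  k=0: +1/(0!×1!×1!×4!×0!×0!) = 1/24
  k=1: −1/(1!×0!×0!×3!×1!×1!) = -1/6
Σ = -1/8  ⇒  CG² = 576/35×(-1/8)² = 9/35
CG = −√(9/35) = -0.507093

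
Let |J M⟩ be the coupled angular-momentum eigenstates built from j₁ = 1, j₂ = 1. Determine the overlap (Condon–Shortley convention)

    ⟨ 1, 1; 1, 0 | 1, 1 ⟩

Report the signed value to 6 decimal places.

j₁+j₂−J=1  J+j₁−j₂=1  J−j₁+j₂=1  j₁+j₂+J+1=4
(j₁±m₁, j₂±m₂, J±M) = (2,0,1,1,2,0)
P² = 1/2
sum k=0..0:
  [0] +1/1 = 1
S = 1
C² = P²·S² = 1/2 ; C = +0.707107

+0.707107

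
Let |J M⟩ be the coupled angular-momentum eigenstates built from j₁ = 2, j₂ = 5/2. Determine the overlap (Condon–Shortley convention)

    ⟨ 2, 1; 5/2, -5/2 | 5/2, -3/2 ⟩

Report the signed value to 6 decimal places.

+√(3/7) = +0.654654

√[6·2!2!3!/8! · 3!1!0!5!1!4!] = √(432/7)
  +(−1)^0/∏(0,2,1,0,1,3)! = 1/12  (running 1/12)
⟨..|..⟩ = √(432/7)·(1/12) = +0.654654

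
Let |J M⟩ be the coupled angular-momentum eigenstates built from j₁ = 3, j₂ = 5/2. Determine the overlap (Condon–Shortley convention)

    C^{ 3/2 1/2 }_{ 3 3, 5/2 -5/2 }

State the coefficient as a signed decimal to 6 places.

+√(5/14) = +0.597614

j₁+j₂−J=4  J+j₁−j₂=2  J−j₁+j₂=1  j₁+j₂+J+1=8
(j₁±m₁, j₂±m₂, J±M) = (6,0,0,5,2,1)
P² = 5760/7
sum k=0..0:
  [0] +1/48 = 1/48
S = 1/48
C² = P²·S² = 5/14 ; C = +0.597614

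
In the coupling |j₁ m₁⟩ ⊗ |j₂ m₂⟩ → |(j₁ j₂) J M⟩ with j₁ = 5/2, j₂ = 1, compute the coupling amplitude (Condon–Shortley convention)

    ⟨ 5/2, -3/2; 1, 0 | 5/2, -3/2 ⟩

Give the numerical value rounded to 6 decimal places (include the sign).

-0.507093

j₁+j₂−J=1  J+j₁−j₂=4  J−j₁+j₂=1  j₁+j₂+J+1=7
(j₁±m₁, j₂±m₂, J±M) = (1,4,1,1,1,4)
P² = 576/35
sum k=0..1:
  [0] +1/24 = 1/24
  [1] −1/6 = -1/6
S = -1/8
C² = P²·S² = 9/35 ; C = -0.507093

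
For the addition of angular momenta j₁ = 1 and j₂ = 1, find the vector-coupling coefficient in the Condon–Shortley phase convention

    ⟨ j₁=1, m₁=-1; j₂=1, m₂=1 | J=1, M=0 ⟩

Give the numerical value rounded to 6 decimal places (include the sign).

-0.707107  (= −√(1/2))

triangle: 1!·1!·1!/4! = 1/24
(j±m)!: 0!·2!·2!·0!·1!·1! = 4
prefactor² = (2J+1)·Δ·N² = 1/2
  k=1: −1/(1!·0!·1!·1!·0!·0!) = -1
Σ = -1  ⇒  CG² = 1/2·(-1)² = 1/2
CG = −√(1/2) = -0.707107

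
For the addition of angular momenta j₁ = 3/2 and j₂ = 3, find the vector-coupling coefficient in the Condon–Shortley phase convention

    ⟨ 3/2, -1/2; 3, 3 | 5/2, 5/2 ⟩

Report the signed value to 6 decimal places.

+√(15/28) ≈ +0.731925

√[6·2!1!4!/8! · 1!2!6!0!5!0!] = √(8640/7)
  +(−1)^2/∏(2,0,0,4,1,0)! = 1/48  (running 1/48)
⟨..|..⟩ = √(8640/7)·(1/48) = +0.731925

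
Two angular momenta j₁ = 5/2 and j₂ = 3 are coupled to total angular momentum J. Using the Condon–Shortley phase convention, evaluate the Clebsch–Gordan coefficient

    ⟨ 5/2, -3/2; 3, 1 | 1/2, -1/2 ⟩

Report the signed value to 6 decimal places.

+√(2/21) ≈ +0.308607

j₁+j₂−J=5  J+j₁−j₂=0  J−j₁+j₂=1  j₁+j₂+J+1=7
(j₁±m₁, j₂±m₂, J±M) = (1,4,4,2,0,1)
P² = 384/7
sum k=4..4:
  [4] +1/24 = 1/24
S = 1/24
C² = P²·S² = 2/21 ; C = +0.308607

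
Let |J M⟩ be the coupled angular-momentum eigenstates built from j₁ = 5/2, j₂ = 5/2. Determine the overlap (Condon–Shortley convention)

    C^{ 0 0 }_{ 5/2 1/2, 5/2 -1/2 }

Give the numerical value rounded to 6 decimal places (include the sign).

j₁+j₂−J=5  J+j₁−j₂=0  J−j₁+j₂=0  j₁+j₂+J+1=6
(j₁±m₁, j₂±m₂, J±M) = (3,2,2,3,0,0)
P² = 24
sum k=2..2:
  [2] +1/12 = 1/12
S = 1/12
C² = P²·S² = 1/6 ; C = +0.408248

+√(1/6) = +0.408248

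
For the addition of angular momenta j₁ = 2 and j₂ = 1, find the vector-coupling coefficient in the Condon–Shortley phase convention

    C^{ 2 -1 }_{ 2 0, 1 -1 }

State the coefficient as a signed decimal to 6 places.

+0.707107

triangle: 1!*3!*1!/6! = 6/720
(j±m)!: 2!*2!*0!*2!*1!*3! = 48
prefactor² = (2J+1)*Δ*N² = 2
  k=0: +1/(0!*1!*2!*0!*1!*1!) = 1/2
Σ = 1/2  ⇒  CG² = 2*1/2² = 1/2
CG = +√(1/2) = +0.707107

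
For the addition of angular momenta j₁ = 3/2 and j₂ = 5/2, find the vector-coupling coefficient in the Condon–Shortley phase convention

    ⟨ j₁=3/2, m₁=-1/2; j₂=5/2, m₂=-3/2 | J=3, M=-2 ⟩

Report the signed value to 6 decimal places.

√[7·1!2!4!/8! · 1!2!1!4!1!5!] = √(48)
  +(−1)^0/∏(0,1,2,1,0,3)! = 1/12  (running 1/12)
  +(−1)^1/∏(1,0,1,0,1,4)! = -1/24  (running 1/24)
⟨..|..⟩ = √(48)·(1/24) = +0.288675

+√(1/12) = +0.288675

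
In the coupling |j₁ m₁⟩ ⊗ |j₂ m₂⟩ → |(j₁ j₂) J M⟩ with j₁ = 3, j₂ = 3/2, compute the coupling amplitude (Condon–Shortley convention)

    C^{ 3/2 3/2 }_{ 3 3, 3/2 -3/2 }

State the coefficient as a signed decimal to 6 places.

√[4·3!3!0!/7! · 6!0!0!3!3!0!] = √(5184/7)
  +(−1)^0/∏(0,3,0,0,3,0)! = 1/36  (running 1/36)
⟨..|..⟩ = √(5184/7)·(1/36) = +0.755929

+0.755929  (= +√(4/7))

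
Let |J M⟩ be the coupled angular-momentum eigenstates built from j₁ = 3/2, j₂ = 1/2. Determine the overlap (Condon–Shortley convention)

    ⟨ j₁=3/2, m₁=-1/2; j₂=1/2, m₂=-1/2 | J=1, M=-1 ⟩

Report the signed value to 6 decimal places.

triangle: 1!·2!·0!/4! = 2/24
(j±m)!: 1!·2!·0!·1!·0!·2! = 4
prefactor² = (2J+1)·Δ·N² = 1
  k=0: +1/(0!·1!·2!·0!·0!·0!) = 1/2
Σ = 1/2  ⇒  CG² = 1·1/2² = 1/4
CG = +√(1/4) = +0.500000

+√(1/4) ≈ +0.500000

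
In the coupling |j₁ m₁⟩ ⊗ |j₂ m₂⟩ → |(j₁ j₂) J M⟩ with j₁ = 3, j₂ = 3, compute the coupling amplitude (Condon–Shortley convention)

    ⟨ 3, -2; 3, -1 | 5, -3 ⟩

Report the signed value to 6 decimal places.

-0.408248  (= −√(1/6))

triangle: 1!*5!*5!/12! = 14400/479001600
(j±m)!: 1!*5!*2!*4!*2!*8! = 464486400
prefactor² = (2J+1)*Δ*N² = 153600
  k=0: +1/(0!*1!*5!*2!*0!*3!) = 1/1440
  k=1: −1/(1!*0!*4!*1!*1!*4!) = -1/576
Σ = -1/960  ⇒  CG² = 153600*(-1/960)² = 1/6
CG = −√(1/6) = -0.408248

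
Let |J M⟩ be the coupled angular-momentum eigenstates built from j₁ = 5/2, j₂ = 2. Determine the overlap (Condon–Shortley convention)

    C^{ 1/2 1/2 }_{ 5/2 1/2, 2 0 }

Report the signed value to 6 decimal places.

triangle: 4!·1!·0!/6! = 24/720
(j±m)!: 3!·2!·2!·2!·1!·0! = 48
prefactor² = (2J+1)·Δ·N² = 16/5
  k=2: +1/(2!·2!·0!·0!·1!·0!) = 1/4
Σ = 1/4  ⇒  CG² = 16/5·1/4² = 1/5
CG = +√(1/5) = +0.447214

+√(1/5) ≈ +0.447214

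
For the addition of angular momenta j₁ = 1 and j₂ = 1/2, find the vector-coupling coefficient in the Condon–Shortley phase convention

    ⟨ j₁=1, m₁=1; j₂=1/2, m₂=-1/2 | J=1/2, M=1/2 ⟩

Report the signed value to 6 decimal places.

√[2·1!1!0!/3! · 2!0!0!1!1!0!] = √(2/3)
  +(−1)^0/∏(0,1,0,0,1,0)! = 1  (running 1)
⟨..|..⟩ = √(2/3)·(1) = +0.816497

+0.816497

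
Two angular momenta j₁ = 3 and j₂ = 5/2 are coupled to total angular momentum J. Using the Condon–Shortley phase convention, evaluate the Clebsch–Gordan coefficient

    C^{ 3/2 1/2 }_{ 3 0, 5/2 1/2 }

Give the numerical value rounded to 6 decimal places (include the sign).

+√(4/35) = +0.338062

√[4·4!2!1!/8! · 3!3!3!2!2!1!] = √(144/35)
  +(−1)^2/∏(2,2,1,1,1,0)! = 1/4  (running 1/4)
  +(−1)^3/∏(3,1,0,0,2,1)! = -1/12  (running 1/6)
⟨..|..⟩ = √(144/35)·(1/6) = +0.338062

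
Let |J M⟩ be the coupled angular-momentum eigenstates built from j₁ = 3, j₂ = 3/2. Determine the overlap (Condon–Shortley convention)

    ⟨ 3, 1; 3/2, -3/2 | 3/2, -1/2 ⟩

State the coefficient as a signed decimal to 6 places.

triangle: 3!*3!*0!/7! = 36/5040
(j±m)!: 4!*2!*0!*3!*1!*2! = 576
prefactor² = (2J+1)*Δ*N² = 576/35
  k=0: +1/(0!*3!*2!*0!*1!*0!) = 1/12
Σ = 1/12  ⇒  CG² = 576/35*1/12² = 4/35
CG = +√(4/35) = +0.338062

+0.338062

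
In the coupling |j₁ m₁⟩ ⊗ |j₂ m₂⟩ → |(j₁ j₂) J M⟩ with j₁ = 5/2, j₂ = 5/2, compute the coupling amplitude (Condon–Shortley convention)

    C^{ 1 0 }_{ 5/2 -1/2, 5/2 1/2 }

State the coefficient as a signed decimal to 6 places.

+0.119523

√[3·4!1!1!/7! · 2!3!3!2!1!1!] = √(72/35)
  +(−1)^2/∏(2,2,1,1,0,0)! = 1/4  (running 1/4)
  +(−1)^3/∏(3,1,0,0,1,1)! = -1/6  (running 1/12)
⟨..|..⟩ = √(72/35)·(1/12) = +0.119523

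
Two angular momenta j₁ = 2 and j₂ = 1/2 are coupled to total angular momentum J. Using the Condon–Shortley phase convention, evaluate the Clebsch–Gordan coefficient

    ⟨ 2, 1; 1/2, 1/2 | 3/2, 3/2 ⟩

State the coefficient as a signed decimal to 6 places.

j₁+j₂−J=1  J+j₁−j₂=3  J−j₁+j₂=0  j₁+j₂+J+1=5
(j₁±m₁, j₂±m₂, J±M) = (3,1,1,0,3,0)
P² = 36/5
sum k=1..1:
  [1] −1/6 = -1/6
S = -1/6
C² = P²·S² = 1/5 ; C = -0.447214

−√(1/5) = -0.447214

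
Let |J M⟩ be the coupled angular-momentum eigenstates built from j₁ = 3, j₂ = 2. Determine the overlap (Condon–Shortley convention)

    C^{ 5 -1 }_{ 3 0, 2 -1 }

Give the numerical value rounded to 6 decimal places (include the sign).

+√(8/21) ≈ +0.617213

√[11·0!6!4!/11! · 3!3!1!3!4!6!] = √(124416/7)
  +(−1)^0/∏(0,0,3,1,3,3)! = 1/216  (running 1/216)
⟨..|..⟩ = √(124416/7)·(1/216) = +0.617213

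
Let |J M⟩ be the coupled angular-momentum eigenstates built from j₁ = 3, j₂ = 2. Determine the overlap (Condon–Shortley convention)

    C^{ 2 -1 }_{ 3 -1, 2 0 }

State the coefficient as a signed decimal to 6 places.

+0.377964  (= +√(1/7))

√[5·3!3!1!/8! · 2!4!2!2!1!3!] = √(36/7)
  +(−1)^1/∏(1,2,3,1,0,0)! = -1/12  (running -1/12)
  +(−1)^2/∏(2,1,2,0,1,1)! = 1/4  (running 1/6)
⟨..|..⟩ = √(36/7)·(1/6) = +0.377964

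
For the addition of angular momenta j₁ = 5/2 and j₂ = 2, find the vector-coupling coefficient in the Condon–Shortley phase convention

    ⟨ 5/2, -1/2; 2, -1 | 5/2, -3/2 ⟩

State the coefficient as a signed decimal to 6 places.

√[6·2!3!2!/8! · 2!3!1!3!1!4!] = √(216/35)
  +(−1)^0/∏(0,2,3,1,0,1)! = 1/12  (running 1/12)
  +(−1)^1/∏(1,1,2,0,1,2)! = -1/4  (running -1/6)
⟨..|..⟩ = √(216/35)·(-1/6) = -0.414039

−√(6/35) = -0.414039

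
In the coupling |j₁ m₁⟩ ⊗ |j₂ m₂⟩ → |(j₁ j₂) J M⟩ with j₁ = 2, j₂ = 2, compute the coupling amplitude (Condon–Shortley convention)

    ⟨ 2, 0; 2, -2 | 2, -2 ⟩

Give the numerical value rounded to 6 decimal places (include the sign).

+0.534522

√[5·2!2!2!/7! · 2!2!0!4!0!4!] = √(128/7)
  +(−1)^0/∏(0,2,2,0,0,2)! = 1/8  (running 1/8)
⟨..|..⟩ = √(128/7)·(1/8) = +0.534522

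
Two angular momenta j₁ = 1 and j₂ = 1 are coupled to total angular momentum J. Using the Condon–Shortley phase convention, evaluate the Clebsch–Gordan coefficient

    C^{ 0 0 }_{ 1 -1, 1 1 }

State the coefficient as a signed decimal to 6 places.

+0.577350  (= +√(1/3))

√[1·2!0!0!/3! · 0!2!2!0!0!0!] = √(4/3)
  +(−1)^2/∏(2,0,0,0,0,0)! = 1/2  (running 1/2)
⟨..|..⟩ = √(4/3)·(1/2) = +0.577350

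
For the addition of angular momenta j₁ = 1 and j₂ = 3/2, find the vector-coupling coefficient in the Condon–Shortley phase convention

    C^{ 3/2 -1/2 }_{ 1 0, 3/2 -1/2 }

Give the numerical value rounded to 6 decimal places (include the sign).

+√(1/15) = +0.258199

√[4·1!1!2!/5! · 1!1!1!2!1!2!] = √(4/15)
  +(−1)^0/∏(0,1,1,1,0,1)! = 1  (running 1)
  +(−1)^1/∏(1,0,0,0,1,2)! = -1/2  (running 1/2)
⟨..|..⟩ = √(4/15)·(1/2) = +0.258199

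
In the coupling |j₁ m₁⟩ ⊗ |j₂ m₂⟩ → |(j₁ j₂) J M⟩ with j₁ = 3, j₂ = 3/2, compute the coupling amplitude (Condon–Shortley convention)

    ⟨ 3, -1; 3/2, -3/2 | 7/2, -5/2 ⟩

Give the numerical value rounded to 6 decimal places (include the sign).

+√(10/21) = +0.690066

√[8·1!5!2!/9! · 2!4!0!3!1!6!] = √(7680/7)
  +(−1)^0/∏(0,1,4,0,1,2)! = 1/48  (running 1/48)
⟨..|..⟩ = √(7680/7)·(1/48) = +0.690066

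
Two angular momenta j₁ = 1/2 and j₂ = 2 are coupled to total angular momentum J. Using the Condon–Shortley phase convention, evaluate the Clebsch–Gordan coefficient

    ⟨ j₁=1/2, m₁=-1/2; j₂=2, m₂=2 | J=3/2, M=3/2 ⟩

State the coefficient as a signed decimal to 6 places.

−√(4/5) ≈ -0.894427

triangle: 1!×0!×3!/5! = 6/120
(j±m)!: 0!×1!×4!×0!×3!×0! = 144
prefactor² = (2J+1)×Δ×N² = 144/5
  k=1: −1/(1!×0!×0!×3!×0!×0!) = -1/6
Σ = -1/6  ⇒  CG² = 144/5×(-1/6)² = 4/5
CG = −√(4/5) = -0.894427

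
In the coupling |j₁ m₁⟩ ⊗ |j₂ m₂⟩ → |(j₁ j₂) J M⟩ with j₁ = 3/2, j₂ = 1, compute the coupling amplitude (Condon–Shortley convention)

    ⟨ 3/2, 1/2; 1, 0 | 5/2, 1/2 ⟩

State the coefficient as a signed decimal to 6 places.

+√(3/5) ≈ +0.774597

triangle: 0!·3!·2!/6! = 12/720
(j±m)!: 2!·1!·1!·1!·3!·2! = 24
prefactor² = (2J+1)·Δ·N² = 12/5
  k=0: +1/(0!·0!·1!·1!·2!·1!) = 1/2
Σ = 1/2  ⇒  CG² = 12/5·1/2² = 3/5
CG = +√(3/5) = +0.774597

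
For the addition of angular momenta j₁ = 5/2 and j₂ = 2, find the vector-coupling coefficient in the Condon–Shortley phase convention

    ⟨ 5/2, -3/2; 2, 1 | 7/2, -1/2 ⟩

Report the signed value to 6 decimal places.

−√(121/315) = -0.619780

triangle: 1!*4!*3!/9! = 144/362880
(j±m)!: 1!*4!*3!*1!*3!*4! = 20736
prefactor² = (2J+1)*Δ*N² = 2304/35
  k=0: +1/(0!*1!*4!*3!*0!*0!) = 1/144
  k=1: −1/(1!*0!*3!*2!*1!*1!) = -1/12
Σ = -11/144  ⇒  CG² = 2304/35*(-11/144)² = 121/315
CG = −√(121/315) = -0.619780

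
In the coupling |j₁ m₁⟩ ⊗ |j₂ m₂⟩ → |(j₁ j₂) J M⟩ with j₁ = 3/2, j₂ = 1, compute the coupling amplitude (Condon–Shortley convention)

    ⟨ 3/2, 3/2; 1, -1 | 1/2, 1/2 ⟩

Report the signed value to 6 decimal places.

+√(1/2) = +0.707107

triangle: 2!*1!*0!/4! = 2/24
(j±m)!: 3!*0!*0!*2!*1!*0! = 12
prefactor² = (2J+1)*Δ*N² = 2
  k=0: +1/(0!*2!*0!*0!*1!*0!) = 1/2
Σ = 1/2  ⇒  CG² = 2*1/2² = 1/2
CG = +√(1/2) = +0.707107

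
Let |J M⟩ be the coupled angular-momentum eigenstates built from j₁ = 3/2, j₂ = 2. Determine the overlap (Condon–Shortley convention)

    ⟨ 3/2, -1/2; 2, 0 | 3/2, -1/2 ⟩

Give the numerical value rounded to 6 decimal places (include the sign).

√[4·2!1!2!/6! · 1!2!2!2!1!2!] = √(16/45)
  +(−1)^1/∏(1,1,1,1,0,1)! = -1  (running -1)
  +(−1)^2/∏(2,0,0,0,1,2)! = 1/4  (running -3/4)
⟨..|..⟩ = √(16/45)·(-3/4) = -0.447214

−√(1/5) = -0.447214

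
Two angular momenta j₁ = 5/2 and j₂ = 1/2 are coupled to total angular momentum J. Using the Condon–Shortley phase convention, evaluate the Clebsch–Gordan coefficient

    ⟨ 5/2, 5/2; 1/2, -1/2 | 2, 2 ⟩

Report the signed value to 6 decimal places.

√[5·1!4!0!/6! · 5!0!0!1!4!0!] = √(480)
  +(−1)^0/∏(0,1,0,0,4,0)! = 1/24  (running 1/24)
⟨..|..⟩ = √(480)·(1/24) = +0.912871

+0.912871  (= +√(5/6))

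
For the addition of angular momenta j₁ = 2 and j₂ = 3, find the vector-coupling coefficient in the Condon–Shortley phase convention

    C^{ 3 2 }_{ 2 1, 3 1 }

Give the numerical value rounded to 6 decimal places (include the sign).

√[7·2!2!4!/9! · 3!1!4!2!5!1!] = √(64)
  +(−1)^0/∏(0,2,1,4,1,0)! = 1/48  (running 1/48)
  +(−1)^1/∏(1,1,0,3,2,1)! = -1/12  (running -1/16)
⟨..|..⟩ = √(64)·(-1/16) = -0.500000

−√(1/4) ≈ -0.500000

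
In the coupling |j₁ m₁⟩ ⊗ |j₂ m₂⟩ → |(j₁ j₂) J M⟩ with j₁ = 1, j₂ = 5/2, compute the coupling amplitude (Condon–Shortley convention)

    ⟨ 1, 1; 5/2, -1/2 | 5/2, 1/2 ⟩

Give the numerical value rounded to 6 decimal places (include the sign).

j₁+j₂−J=1  J+j₁−j₂=1  J−j₁+j₂=4  j₁+j₂+J+1=7
(j₁±m₁, j₂±m₂, J±M) = (2,0,2,3,3,2)
P² = 288/35
sum k=0..0:
  [0] +1/4 = 1/4
S = 1/4
C² = P²·S² = 18/35 ; C = +0.717137

+√(18/35) ≈ +0.717137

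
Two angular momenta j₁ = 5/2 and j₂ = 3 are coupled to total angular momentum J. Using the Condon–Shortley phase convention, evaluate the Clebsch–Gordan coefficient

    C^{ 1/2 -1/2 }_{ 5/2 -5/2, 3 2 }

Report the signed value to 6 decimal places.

-0.218218

j₁+j₂−J=5  J+j₁−j₂=0  J−j₁+j₂=1  j₁+j₂+J+1=7
(j₁±m₁, j₂±m₂, J±M) = (0,5,5,1,0,1)
P² = 4800/7
sum k=5..5:
  [5] −1/120 = -1/120
S = -1/120
C² = P²·S² = 1/21 ; C = -0.218218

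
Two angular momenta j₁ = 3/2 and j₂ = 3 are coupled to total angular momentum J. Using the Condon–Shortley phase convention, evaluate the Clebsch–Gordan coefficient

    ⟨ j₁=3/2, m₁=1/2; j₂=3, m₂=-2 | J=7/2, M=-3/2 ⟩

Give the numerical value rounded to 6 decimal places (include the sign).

j₁+j₂−J=1  J+j₁−j₂=2  J−j₁+j₂=5  j₁+j₂+J+1=9
(j₁±m₁, j₂±m₂, J±M) = (2,1,1,5,2,5)
P² = 6400/21
sum k=0..1:
  [0] +1/24 = 1/24
  [1] −1/240 = -1/240
S = 3/80
C² = P²·S² = 3/7 ; C = +0.654654

+√(3/7) ≈ +0.654654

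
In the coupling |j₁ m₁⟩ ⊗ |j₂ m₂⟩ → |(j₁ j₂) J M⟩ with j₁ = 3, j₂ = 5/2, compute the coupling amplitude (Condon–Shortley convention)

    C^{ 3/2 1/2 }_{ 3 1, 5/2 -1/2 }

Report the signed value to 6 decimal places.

-0.097590  (= −√(1/105))

triangle: 4!·2!·1!/8! = 48/40320
(j±m)!: 4!·2!·2!·3!·2!·1! = 1152
prefactor² = (2J+1)·Δ·N² = 192/35
  k=1: −1/(1!·3!·1!·1!·1!·0!) = -1/6
  k=2: +1/(2!·2!·0!·0!·2!·1!) = 1/8
Σ = -1/24  ⇒  CG² = 192/35·(-1/24)² = 1/105
CG = −√(1/105) = -0.097590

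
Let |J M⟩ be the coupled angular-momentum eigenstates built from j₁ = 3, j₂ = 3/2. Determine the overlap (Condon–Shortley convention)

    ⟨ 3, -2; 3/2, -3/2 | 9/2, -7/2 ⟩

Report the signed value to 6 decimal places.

+0.816497

j₁+j₂−J=0  J+j₁−j₂=6  J−j₁+j₂=3  j₁+j₂+J+1=10
(j₁±m₁, j₂±m₂, J±M) = (1,5,0,3,1,8)
P² = 345600
sum k=0..0:
  [0] +1/720 = 1/720
S = 1/720
C² = P²·S² = 2/3 ; C = +0.816497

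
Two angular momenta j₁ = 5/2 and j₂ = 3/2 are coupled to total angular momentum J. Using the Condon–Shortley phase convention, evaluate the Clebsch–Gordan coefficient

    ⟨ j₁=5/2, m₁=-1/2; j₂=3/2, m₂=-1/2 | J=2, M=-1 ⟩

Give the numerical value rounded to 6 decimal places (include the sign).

-0.545545

triangle: 2!*3!*1!/7! = 12/5040
(j±m)!: 2!*3!*1!*2!*1!*3! = 144
prefactor² = (2J+1)*Δ*N² = 12/7
  k=0: +1/(0!*2!*3!*1!*0!*0!) = 1/12
  k=1: −1/(1!*1!*2!*0!*1!*1!) = -1/2
Σ = -5/12  ⇒  CG² = 12/7*(-5/12)² = 25/84
CG = −√(25/84) = -0.545545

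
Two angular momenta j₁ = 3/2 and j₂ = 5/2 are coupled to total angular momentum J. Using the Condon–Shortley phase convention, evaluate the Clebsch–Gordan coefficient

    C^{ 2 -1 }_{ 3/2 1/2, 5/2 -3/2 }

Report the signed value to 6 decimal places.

j₁+j₂−J=2  J+j₁−j₂=1  J−j₁+j₂=3  j₁+j₂+J+1=7
(j₁±m₁, j₂±m₂, J±M) = (2,1,1,4,1,3)
P² = 24/7
sum k=0..1:
  [0] +1/4 = 1/4
  [1] −1/6 = -1/6
S = 1/12
C² = P²·S² = 1/42 ; C = +0.154303

+0.154303  (= +√(1/42))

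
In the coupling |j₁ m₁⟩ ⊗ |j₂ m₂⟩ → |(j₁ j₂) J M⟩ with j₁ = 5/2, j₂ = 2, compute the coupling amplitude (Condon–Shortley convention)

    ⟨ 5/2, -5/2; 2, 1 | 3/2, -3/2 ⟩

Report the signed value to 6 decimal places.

−√(2/7) ≈ -0.534522

j₁+j₂−J=3  J+j₁−j₂=2  J−j₁+j₂=1  j₁+j₂+J+1=7
(j₁±m₁, j₂±m₂, J±M) = (0,5,3,1,0,3)
P² = 288/7
sum k=3..3:
  [3] −1/12 = -1/12
S = -1/12
C² = P²·S² = 2/7 ; C = -0.534522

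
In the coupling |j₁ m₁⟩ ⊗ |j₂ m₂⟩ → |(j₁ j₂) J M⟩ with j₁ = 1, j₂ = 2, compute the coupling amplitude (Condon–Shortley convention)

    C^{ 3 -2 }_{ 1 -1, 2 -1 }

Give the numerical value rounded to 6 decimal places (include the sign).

+0.816497  (= +√(2/3))

√[7·0!2!4!/7! · 0!2!1!3!1!5!] = √(96)
  +(−1)^0/∏(0,0,2,1,0,3)! = 1/12  (running 1/12)
⟨..|..⟩ = √(96)·(1/12) = +0.816497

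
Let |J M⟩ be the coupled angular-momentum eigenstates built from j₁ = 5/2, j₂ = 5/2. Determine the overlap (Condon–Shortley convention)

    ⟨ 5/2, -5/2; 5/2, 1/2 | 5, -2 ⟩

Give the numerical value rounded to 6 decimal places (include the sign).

+0.288675

j₁+j₂−J=0  J+j₁−j₂=5  J−j₁+j₂=5  j₁+j₂+J+1=11
(j₁±m₁, j₂±m₂, J±M) = (0,5,3,2,3,7)
P² = 172800
sum k=0..0:
  [0] +1/1440 = 1/1440
S = 1/1440
C² = P²·S² = 1/12 ; C = +0.288675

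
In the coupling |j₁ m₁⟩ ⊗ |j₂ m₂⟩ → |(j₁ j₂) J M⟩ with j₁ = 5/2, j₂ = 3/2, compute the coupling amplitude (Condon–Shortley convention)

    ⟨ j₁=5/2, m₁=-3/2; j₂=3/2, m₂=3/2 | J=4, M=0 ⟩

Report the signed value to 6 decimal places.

triangle: 0!·5!·3!/9! = 720/362880
(j±m)!: 1!·4!·3!·0!·4!·4! = 82944
prefactor² = (2J+1)·Δ·N² = 10368/7
  k=0: +1/(0!·0!·4!·3!·1!·0!) = 1/144
Σ = 1/144  ⇒  CG² = 10368/7·1/144² = 1/14
CG = +√(1/14) = +0.267261

+0.267261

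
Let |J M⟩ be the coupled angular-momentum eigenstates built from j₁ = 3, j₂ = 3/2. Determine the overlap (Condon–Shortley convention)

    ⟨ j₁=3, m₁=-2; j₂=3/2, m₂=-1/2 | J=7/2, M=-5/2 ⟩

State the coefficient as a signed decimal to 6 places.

j₁+j₂−J=1  J+j₁−j₂=5  J−j₁+j₂=2  j₁+j₂+J+1=9
(j₁±m₁, j₂±m₂, J±M) = (1,5,1,2,1,6)
P² = 6400/7
sum k=0..1:
  [0] +1/120 = 1/120
  [1] −1/48 = -1/48
S = -1/80
C² = P²·S² = 1/7 ; C = -0.377964

-0.377964  (= −√(1/7))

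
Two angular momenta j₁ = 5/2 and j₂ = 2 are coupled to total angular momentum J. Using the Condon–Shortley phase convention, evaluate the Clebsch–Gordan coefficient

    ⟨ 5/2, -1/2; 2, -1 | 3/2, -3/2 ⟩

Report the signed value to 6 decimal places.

j₁+j₂−J=3  J+j₁−j₂=2  J−j₁+j₂=1  j₁+j₂+J+1=7
(j₁±m₁, j₂±m₂, J±M) = (2,3,1,3,0,3)
P² = 144/35
sum k=1..1:
  [1] −1/4 = -1/4
S = -1/4
C² = P²·S² = 9/35 ; C = -0.507093

-0.507093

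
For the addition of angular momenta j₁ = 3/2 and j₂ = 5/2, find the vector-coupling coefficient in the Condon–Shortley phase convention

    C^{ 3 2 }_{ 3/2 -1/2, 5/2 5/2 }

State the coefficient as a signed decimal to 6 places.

j₁+j₂−J=1  J+j₁−j₂=2  J−j₁+j₂=4  j₁+j₂+J+1=8
(j₁±m₁, j₂±m₂, J±M) = (1,2,5,0,5,1)
P² = 240
sum k=1..1:
  [1] −1/24 = -1/24
S = -1/24
C² = P²·S² = 5/12 ; C = -0.645497

−√(5/12) ≈ -0.645497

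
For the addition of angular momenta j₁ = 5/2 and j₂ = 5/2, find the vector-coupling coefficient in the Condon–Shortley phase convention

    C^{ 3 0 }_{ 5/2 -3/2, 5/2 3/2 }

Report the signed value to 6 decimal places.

j₁+j₂−J=2  J+j₁−j₂=3  J−j₁+j₂=3  j₁+j₂+J+1=9
(j₁±m₁, j₂±m₂, J±M) = (1,4,4,1,3,3)
P² = 144/5
sum k=1..2:
  [1] −1/36 = -1/36
  [2] +1/8 = 1/8
S = 7/72
C² = P²·S² = 49/180 ; C = +0.521749

+0.521749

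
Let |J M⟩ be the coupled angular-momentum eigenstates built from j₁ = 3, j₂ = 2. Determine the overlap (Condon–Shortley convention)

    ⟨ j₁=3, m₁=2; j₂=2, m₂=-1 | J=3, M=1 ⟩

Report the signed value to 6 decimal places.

√[7·2!4!2!/9! · 5!1!1!3!4!2!] = √(64)
  +(−1)^0/∏(0,2,1,1,3,1)! = 1/12  (running 1/12)
  +(−1)^1/∏(1,1,0,0,4,2)! = -1/48  (running 1/16)
⟨..|..⟩ = √(64)·(1/16) = +0.500000

+√(1/4) ≈ +0.500000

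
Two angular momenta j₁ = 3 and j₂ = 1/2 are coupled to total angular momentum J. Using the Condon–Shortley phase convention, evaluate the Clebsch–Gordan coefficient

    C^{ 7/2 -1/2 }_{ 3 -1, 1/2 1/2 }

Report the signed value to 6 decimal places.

+0.654654

√[8·0!6!1!/8! · 2!4!1!0!3!4!] = √(6912/7)
  +(−1)^0/∏(0,0,4,1,2,0)! = 1/48  (running 1/48)
⟨..|..⟩ = √(6912/7)·(1/48) = +0.654654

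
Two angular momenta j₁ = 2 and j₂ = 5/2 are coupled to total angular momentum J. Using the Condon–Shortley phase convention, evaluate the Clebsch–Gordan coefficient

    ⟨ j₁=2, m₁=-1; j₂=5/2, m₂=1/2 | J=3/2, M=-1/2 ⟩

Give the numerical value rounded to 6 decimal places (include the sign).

√[4·3!1!2!/7! · 1!3!3!2!1!2!] = √(48/35)
  +(−1)^2/∏(2,1,1,1,0,1)! = 1/2  (running 1/2)
  +(−1)^3/∏(3,0,0,0,1,2)! = -1/12  (running 5/12)
⟨..|..⟩ = √(48/35)·(5/12) = +0.487950

+√(5/21) = +0.487950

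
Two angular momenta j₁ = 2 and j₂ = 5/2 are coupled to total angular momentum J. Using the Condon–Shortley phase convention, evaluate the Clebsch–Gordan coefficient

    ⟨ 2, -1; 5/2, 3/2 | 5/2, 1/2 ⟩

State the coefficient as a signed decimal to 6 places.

triangle: 2!·2!·3!/8! = 24/40320
(j±m)!: 1!·3!·4!·1!·3!·2! = 1728
prefactor² = (2J+1)·Δ·N² = 216/35
  k=1: −1/(1!·1!·2!·3!·0!·0!) = -1/12
  k=2: +1/(2!·0!·1!·2!·1!·1!) = 1/4
Σ = 1/6  ⇒  CG² = 216/35·1/6² = 6/35
CG = +√(6/35) = +0.414039

+0.414039  (= +√(6/35))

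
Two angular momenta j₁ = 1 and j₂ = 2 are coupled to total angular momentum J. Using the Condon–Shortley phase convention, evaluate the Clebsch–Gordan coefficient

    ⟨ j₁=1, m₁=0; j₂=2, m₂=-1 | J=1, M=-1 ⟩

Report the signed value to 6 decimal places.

−√(3/10) ≈ -0.547723

j₁+j₂−J=2  J+j₁−j₂=0  J−j₁+j₂=2  j₁+j₂+J+1=5
(j₁±m₁, j₂±m₂, J±M) = (1,1,1,3,0,2)
P² = 6/5
sum k=1..1:
  [1] −1/2 = -1/2
S = -1/2
C² = P²·S² = 3/10 ; C = -0.547723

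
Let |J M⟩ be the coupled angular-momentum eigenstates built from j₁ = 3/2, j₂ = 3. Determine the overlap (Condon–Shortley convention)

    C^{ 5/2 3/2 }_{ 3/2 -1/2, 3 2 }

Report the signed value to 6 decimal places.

+0.267261

j₁+j₂−J=2  J+j₁−j₂=1  J−j₁+j₂=4  j₁+j₂+J+1=8
(j₁±m₁, j₂±m₂, J±M) = (1,2,5,1,4,1)
P² = 288/7
sum k=1..2:
  [1] −1/24 = -1/24
  [2] +1/12 = 1/12
S = 1/24
C² = P²·S² = 1/14 ; C = +0.267261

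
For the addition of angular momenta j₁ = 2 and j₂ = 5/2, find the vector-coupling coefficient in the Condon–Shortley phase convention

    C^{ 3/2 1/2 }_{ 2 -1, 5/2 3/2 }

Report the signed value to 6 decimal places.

+0.138013

√[4·3!1!2!/7! · 1!3!4!1!2!1!] = √(96/35)
  +(−1)^2/∏(2,1,1,2,0,0)! = 1/4  (running 1/4)
  +(−1)^3/∏(3,0,0,1,1,1)! = -1/6  (running 1/12)
⟨..|..⟩ = √(96/35)·(1/12) = +0.138013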